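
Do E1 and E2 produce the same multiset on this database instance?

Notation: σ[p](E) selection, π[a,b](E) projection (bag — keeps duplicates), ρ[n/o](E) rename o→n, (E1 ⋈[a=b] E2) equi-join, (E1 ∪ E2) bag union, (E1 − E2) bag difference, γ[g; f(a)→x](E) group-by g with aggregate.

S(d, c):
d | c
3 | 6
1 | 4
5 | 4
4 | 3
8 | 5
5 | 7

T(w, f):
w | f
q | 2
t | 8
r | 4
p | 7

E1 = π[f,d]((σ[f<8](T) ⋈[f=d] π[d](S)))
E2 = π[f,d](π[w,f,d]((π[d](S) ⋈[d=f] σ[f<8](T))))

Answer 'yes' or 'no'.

E1 stepwise |·|:
  T → 4
  σ[f<8](T) → 3
  S → 6
  π[d](S) → 6
  (σ[f<8](T) ⋈[f=d] π[d](S)) → 1
  π[f,d]((σ[f<8](T) ⋈[f=d] π[d](S))) → 1
E2 stepwise |·|:
  S → 6
  π[d](S) → 6
  T → 4
  σ[f<8](T) → 3
  (π[d](S) ⋈[d=f] σ[f<8](T)) → 1
  π[w,f,d]((π[d](S) ⋈[d=f] σ[f<8](T))) → 1
  π[f,d](π[w,f,d]((π[d](S) ⋈[d=f] σ[f<8](T)))) → 1

E1 and E2 produce the same multiset:
f | d
4 | 4

yes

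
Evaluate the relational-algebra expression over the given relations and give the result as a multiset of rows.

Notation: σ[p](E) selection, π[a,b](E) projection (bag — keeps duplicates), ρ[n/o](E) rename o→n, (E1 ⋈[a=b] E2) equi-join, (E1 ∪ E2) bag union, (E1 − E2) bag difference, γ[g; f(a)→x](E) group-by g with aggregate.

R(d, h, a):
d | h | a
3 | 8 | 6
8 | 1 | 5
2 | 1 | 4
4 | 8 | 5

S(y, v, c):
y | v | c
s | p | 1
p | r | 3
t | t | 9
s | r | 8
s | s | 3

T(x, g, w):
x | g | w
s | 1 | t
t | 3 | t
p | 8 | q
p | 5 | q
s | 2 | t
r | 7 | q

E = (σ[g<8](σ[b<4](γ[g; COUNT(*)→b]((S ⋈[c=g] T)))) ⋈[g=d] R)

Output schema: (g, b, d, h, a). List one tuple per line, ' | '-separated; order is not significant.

Stepwise |·|:
  S → 5
  T → 6
  (S ⋈[c=g] T) → 4
  γ[g; COUNT(*)→b]((S ⋈[c=g] T)) → 3
  σ[b<4](γ[g; COUNT(*)→b]((S ⋈[c=g] T))) → 3
  σ[g<8](σ[b<4](γ[g; COUNT(*)→b]((S ⋈[c=g] T)))) → 2
  R → 4
  (σ[g<8](σ[b<4](γ[g; COUNT(*)→b]((S ⋈[c=g] T)))) ⋈[g=d] R) → 1

== RESULT ==
g | b | d | h | a
3 | 2 | 3 | 8 | 6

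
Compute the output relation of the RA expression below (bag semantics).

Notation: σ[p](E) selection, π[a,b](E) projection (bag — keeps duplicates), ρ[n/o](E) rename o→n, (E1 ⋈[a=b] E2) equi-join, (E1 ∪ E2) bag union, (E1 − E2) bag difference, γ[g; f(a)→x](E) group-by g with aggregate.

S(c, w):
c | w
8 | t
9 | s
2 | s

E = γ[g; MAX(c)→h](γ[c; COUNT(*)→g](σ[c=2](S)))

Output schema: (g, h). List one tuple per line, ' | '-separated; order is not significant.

Row counts bottom-up:
  S → 3
  σ[c=2](S) → 1
  γ[c; COUNT(*)→g](σ[c=2](S)) → 1
  γ[g; MAX(c)→h](γ[c; COUNT(*)→g](σ[c=2](S))) → 1

== RESULT ==
g | h
1 | 2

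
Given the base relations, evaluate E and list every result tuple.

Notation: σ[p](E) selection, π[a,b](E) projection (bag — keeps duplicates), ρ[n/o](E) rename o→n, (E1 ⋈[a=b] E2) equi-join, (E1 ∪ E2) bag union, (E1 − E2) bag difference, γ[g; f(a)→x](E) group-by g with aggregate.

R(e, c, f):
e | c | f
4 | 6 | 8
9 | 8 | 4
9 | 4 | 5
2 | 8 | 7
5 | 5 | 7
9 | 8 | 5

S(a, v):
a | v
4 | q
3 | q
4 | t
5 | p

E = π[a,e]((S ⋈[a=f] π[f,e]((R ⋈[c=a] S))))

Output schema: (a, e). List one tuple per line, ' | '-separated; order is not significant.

Subexpression sizes:
  S → 4
  R → 6
  S → 4
  (R ⋈[c=a] S) → 3
  π[f,e]((R ⋈[c=a] S)) → 3
  (S ⋈[a=f] π[f,e]((R ⋈[c=a] S))) → 2
  π[a,e]((S ⋈[a=f] π[f,e]((R ⋈[c=a] S)))) → 2

== RESULT ==
a | e
5 | 9
5 | 9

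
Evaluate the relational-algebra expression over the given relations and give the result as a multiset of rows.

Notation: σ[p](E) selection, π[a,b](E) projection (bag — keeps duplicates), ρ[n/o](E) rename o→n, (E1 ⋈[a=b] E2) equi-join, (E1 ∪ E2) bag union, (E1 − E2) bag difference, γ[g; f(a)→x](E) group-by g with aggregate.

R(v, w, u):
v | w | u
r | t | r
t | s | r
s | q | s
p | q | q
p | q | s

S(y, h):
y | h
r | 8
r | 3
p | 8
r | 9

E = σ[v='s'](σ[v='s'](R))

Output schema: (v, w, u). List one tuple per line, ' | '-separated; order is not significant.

Stepwise |·|:
  R → 5
  σ[v='s'](R) → 1
  σ[v='s'](σ[v='s'](R)) → 1

== RESULT ==
v | w | u
s | q | s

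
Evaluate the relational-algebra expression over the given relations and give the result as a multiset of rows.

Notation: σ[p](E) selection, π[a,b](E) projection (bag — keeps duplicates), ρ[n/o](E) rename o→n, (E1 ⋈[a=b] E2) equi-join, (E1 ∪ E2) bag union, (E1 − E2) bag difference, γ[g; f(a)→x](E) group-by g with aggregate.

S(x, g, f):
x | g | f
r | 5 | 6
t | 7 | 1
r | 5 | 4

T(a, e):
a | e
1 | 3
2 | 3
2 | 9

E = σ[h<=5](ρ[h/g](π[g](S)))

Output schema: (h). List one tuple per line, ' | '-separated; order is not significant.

Row counts bottom-up:
  S → 3
  π[g](S) → 3
  ρ[h/g](π[g](S)) → 3
  σ[h<=5](ρ[h/g](π[g](S))) → 2

== RESULT ==
h
5
5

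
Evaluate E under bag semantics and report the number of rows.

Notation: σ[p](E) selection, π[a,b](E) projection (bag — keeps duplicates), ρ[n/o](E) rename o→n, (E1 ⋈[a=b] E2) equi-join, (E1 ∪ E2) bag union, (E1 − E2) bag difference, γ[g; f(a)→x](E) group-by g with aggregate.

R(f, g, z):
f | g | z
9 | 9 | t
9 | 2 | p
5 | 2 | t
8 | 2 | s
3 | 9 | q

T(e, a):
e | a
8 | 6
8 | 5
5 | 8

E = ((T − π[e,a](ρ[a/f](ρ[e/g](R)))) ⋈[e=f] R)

Per-node cardinality:
  T → 3
  R → 5
  ρ[e/g](R) → 5
  ρ[a/f](ρ[e/g](R)) → 5
  π[e,a](ρ[a/f](ρ[e/g](R))) → 5
  (T − π[e,a](ρ[a/f](ρ[e/g](R)))) → 3
  R → 5
  ((T − π[e,a](ρ[a/f](ρ[e/g](R)))) ⋈[e=f] R) → 3

|E| = 3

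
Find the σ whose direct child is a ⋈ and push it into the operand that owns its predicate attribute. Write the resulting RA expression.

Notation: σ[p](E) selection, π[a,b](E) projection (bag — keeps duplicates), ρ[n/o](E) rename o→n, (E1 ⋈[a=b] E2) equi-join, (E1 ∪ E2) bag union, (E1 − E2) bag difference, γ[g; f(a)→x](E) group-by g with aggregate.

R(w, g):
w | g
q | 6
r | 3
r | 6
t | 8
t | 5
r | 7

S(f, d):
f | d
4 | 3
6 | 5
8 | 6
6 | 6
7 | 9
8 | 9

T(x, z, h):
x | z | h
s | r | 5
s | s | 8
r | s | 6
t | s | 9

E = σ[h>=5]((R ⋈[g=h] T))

σ filters on h, owned by the right side.
E' = (R ⋈[g=h] σ[h>=5](T))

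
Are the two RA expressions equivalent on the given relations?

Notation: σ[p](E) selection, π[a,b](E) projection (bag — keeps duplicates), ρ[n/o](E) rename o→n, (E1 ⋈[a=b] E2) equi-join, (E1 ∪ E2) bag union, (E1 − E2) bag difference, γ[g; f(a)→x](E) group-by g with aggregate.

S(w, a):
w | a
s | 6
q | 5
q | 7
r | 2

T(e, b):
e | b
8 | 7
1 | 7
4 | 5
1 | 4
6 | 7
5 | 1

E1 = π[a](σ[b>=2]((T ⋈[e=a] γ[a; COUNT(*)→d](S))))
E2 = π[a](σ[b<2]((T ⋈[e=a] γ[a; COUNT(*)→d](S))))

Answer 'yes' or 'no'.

E1 stepwise |·|:
  T → 6
  S → 4
  γ[a; COUNT(*)→d](S) → 4
  (T ⋈[e=a] γ[a; COUNT(*)→d](S)) → 2
  σ[b>=2]((T ⋈[e=a] γ[a; COUNT(*)→d](S))) → 1
  π[a](σ[b>=2]((T ⋈[e=a] γ[a; COUNT(*)→d](S)))) → 1
E2 stepwise |·|:
  T → 6
  S → 4
  γ[a; COUNT(*)→d](S) → 4
  (T ⋈[e=a] γ[a; COUNT(*)→d](S)) → 2
  σ[b<2]((T ⋈[e=a] γ[a; COUNT(*)→d](S))) → 1
  π[a](σ[b<2]((T ⋈[e=a] γ[a; COUNT(*)→d](S)))) → 1

E1 result:
a
6
E2 result:
a
5
Witness: (6,) appears 1× in E1 but 0× in E2.

no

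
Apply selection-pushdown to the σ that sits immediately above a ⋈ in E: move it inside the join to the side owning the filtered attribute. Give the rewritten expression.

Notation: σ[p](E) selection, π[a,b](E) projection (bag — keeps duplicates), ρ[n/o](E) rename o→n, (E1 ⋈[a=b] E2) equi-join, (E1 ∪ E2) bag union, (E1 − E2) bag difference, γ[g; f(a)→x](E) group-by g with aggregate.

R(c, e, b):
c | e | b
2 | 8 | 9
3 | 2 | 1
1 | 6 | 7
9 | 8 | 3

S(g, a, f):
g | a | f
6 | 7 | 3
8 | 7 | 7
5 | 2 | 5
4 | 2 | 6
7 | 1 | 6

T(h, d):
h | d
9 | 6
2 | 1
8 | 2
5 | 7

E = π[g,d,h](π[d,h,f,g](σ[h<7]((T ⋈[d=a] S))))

σ filters on h, owned by the left side.
E' = π[g,d,h](π[d,h,f,g]((σ[h<7](T) ⋈[d=a] S)))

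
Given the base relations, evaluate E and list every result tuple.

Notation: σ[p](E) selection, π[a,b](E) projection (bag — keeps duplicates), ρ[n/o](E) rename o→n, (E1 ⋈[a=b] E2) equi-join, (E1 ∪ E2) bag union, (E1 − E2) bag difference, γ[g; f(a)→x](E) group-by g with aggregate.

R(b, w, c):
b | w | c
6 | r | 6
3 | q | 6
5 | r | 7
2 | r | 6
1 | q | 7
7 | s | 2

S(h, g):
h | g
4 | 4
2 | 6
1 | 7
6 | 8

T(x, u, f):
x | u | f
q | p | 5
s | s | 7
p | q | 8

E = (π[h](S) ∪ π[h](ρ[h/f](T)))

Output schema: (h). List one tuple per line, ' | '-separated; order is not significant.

Row counts bottom-up:
  S → 4
  π[h](S) → 4
  T → 3
  ρ[h/f](T) → 3
  π[h](ρ[h/f](T)) → 3
  (π[h](S) ∪ π[h](ρ[h/f](T))) → 7

== RESULT ==
h
1
2
4
5
6
7
8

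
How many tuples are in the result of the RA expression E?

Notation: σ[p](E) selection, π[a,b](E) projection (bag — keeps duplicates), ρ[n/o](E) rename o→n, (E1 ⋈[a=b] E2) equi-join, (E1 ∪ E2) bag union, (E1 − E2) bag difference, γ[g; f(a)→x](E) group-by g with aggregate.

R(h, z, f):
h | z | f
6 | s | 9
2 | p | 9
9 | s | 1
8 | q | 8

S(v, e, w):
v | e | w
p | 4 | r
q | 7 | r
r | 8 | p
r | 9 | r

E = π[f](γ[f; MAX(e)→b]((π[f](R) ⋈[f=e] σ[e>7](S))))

Subexpression sizes:
  R → 4
  π[f](R) → 4
  S → 4
  σ[e>7](S) → 2
  (π[f](R) ⋈[f=e] σ[e>7](S)) → 3
  γ[f; MAX(e)→b]((π[f](R) ⋈[f=e] σ[e>7](S))) → 2
  π[f](γ[f; MAX(e)→b]((π[f](R) ⋈[f=e] σ[e>7](S)))) → 2

|E| = 2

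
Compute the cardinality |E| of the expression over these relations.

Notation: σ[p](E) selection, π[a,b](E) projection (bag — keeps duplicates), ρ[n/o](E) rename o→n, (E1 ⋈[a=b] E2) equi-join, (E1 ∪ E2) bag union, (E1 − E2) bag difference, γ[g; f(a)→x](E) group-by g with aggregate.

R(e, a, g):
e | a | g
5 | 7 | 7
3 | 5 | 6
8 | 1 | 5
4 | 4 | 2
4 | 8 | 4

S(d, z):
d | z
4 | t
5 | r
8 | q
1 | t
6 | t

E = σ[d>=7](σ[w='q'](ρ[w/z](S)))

Stepwise |·|:
  S → 5
  ρ[w/z](S) → 5
  σ[w='q'](ρ[w/z](S)) → 1
  σ[d>=7](σ[w='q'](ρ[w/z](S))) → 1

|E| = 1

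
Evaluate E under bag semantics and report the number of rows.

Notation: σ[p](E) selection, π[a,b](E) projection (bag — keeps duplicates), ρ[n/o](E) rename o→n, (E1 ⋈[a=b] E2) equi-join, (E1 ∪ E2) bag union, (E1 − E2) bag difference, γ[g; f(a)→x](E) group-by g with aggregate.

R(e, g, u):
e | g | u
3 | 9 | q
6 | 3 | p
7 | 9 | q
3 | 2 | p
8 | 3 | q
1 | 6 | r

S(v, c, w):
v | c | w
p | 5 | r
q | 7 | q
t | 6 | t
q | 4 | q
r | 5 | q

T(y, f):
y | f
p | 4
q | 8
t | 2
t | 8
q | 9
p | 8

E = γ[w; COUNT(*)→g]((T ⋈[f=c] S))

Stepwise |·|:
  T → 6
  S → 5
  (T ⋈[f=c] S) → 1
  γ[w; COUNT(*)→g]((T ⋈[f=c] S)) → 1

|E| = 1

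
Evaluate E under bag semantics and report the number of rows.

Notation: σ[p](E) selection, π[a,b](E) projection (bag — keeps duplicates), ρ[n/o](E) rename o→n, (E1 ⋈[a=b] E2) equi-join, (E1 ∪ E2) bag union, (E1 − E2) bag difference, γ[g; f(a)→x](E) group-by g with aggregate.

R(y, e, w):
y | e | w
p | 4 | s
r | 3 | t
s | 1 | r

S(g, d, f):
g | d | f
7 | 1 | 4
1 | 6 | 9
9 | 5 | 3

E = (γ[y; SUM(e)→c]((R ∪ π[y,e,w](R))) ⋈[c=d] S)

Subexpression sizes:
  R → 3
  R → 3
  π[y,e,w](R) → 3
  (R ∪ π[y,e,w](R)) → 6
  γ[y; SUM(e)→c]((R ∪ π[y,e,w](R))) → 3
  S → 3
  (γ[y; SUM(e)→c]((R ∪ π[y,e,w](R))) ⋈[c=d] S) → 1

|E| = 1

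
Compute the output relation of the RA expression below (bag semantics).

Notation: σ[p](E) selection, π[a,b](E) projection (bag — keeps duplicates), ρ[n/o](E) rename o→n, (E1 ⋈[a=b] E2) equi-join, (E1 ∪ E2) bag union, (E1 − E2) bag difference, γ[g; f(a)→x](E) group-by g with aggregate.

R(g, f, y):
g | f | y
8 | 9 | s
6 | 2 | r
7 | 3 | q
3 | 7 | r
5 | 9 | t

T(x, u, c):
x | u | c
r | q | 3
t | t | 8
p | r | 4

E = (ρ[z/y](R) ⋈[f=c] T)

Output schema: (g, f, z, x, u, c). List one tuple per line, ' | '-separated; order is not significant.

Row counts bottom-up:
  R → 5
  ρ[z/y](R) → 5
  T → 3
  (ρ[z/y](R) ⋈[f=c] T) → 1

== RESULT ==
g | f | z | x | u | c
7 | 3 | q | r | q | 3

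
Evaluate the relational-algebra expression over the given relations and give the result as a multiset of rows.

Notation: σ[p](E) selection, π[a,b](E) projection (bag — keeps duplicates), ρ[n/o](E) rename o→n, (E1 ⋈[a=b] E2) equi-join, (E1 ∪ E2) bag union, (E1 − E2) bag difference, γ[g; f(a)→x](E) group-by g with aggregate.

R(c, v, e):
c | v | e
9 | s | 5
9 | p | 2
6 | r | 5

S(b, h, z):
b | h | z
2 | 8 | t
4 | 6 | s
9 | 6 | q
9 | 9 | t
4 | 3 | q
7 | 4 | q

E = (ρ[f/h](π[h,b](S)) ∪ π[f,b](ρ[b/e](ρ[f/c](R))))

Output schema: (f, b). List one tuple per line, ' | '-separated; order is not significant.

Row counts bottom-up:
  S → 6
  π[h,b](S) → 6
  ρ[f/h](π[h,b](S)) → 6
  R → 3
  ρ[f/c](R) → 3
  ρ[b/e](ρ[f/c](R)) → 3
  π[f,b](ρ[b/e](ρ[f/c](R))) → 3
  (ρ[f/h](π[h,b](S)) ∪ π[f,b](ρ[b/e](ρ[f/c](R)))) → 9

== RESULT ==
f | b
3 | 4
4 | 7
6 | 4
6 | 5
6 | 9
8 | 2
9 | 2
9 | 5
9 | 9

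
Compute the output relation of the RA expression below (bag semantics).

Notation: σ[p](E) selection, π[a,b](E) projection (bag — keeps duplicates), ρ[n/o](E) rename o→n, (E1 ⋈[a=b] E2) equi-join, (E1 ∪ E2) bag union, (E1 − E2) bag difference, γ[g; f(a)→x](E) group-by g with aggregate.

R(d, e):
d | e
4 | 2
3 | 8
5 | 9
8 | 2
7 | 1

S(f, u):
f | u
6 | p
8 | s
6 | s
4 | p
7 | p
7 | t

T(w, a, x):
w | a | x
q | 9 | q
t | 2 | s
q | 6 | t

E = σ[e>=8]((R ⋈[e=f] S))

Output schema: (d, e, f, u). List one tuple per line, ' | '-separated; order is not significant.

Subexpression sizes:
  R → 5
  S → 6
  (R ⋈[e=f] S) → 1
  σ[e>=8]((R ⋈[e=f] S)) → 1

== RESULT ==
d | e | f | u
3 | 8 | 8 | s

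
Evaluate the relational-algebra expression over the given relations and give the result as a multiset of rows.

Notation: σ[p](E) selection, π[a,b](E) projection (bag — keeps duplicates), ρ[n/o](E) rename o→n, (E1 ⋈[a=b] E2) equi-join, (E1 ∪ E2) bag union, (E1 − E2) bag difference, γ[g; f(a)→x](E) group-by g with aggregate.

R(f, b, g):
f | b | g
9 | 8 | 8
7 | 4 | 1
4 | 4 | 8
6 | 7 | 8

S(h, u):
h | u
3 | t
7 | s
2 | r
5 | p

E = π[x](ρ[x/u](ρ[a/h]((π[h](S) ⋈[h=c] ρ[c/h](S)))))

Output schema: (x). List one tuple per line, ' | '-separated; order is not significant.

Per-node cardinality:
  S → 4
  π[h](S) → 4
  S → 4
  ρ[c/h](S) → 4
  (π[h](S) ⋈[h=c] ρ[c/h](S)) → 4
  ρ[a/h]((π[h](S) ⋈[h=c] ρ[c/h](S))) → 4
  ρ[x/u](ρ[a/h]((π[h](S) ⋈[h=c] ρ[c/h](S)))) → 4
  π[x](ρ[x/u](ρ[a/h]((π[h](S) ⋈[h=c] ρ[c/h](S))))) → 4

== RESULT ==
x
p
r
s
t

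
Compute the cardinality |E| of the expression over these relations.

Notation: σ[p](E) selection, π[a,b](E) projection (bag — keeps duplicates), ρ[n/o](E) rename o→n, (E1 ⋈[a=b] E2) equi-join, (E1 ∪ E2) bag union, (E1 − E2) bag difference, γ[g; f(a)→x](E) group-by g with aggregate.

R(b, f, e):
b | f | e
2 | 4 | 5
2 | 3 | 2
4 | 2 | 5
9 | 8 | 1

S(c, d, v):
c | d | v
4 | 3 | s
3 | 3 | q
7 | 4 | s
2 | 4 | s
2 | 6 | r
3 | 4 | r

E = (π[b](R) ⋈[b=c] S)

Per-node cardinality:
  R → 4
  π[b](R) → 4
  S → 6
  (π[b](R) ⋈[b=c] S) → 5

|E| = 5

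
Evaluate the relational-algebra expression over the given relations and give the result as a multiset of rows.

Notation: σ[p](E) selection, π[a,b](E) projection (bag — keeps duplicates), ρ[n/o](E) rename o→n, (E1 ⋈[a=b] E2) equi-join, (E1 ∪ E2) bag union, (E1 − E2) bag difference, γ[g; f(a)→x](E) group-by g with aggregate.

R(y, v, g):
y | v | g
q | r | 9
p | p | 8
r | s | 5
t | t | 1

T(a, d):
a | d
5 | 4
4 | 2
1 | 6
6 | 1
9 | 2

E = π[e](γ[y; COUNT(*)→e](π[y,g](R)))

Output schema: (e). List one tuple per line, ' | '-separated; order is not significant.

Per-node cardinality:
  R → 4
  π[y,g](R) → 4
  γ[y; COUNT(*)→e](π[y,g](R)) → 4
  π[e](γ[y; COUNT(*)→e](π[y,g](R))) → 4

== RESULT ==
e
1
1
1
1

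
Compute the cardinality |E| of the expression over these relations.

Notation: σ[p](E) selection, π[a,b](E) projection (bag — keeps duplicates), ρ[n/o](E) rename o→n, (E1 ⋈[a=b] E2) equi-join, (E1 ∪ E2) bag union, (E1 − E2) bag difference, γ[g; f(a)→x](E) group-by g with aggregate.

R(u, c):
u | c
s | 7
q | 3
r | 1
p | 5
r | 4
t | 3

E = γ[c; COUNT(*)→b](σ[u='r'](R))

Stepwise |·|:
  R → 6
  σ[u='r'](R) → 2
  γ[c; COUNT(*)→b](σ[u='r'](R)) → 2

|E| = 2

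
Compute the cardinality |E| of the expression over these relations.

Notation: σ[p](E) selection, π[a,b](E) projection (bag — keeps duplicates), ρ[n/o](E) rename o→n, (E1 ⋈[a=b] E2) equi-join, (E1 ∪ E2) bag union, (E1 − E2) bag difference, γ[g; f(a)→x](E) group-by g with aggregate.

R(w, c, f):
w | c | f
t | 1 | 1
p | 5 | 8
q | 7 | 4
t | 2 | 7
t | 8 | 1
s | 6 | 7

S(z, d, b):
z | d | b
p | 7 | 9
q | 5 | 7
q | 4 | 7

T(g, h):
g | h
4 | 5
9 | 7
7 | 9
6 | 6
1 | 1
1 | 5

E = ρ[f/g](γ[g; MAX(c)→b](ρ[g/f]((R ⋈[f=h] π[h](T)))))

Stepwise |·|:
  R → 6
  T → 6
  π[h](T) → 6
  (R ⋈[f=h] π[h](T)) → 4
  ρ[g/f]((R ⋈[f=h] π[h](T))) → 4
  γ[g; MAX(c)→b](ρ[g/f]((R ⋈[f=h] π[h](T)))) → 2
  ρ[f/g](γ[g; MAX(c)→b](ρ[g/f]((R ⋈[f=h] π[h](T))))) → 2

|E| = 2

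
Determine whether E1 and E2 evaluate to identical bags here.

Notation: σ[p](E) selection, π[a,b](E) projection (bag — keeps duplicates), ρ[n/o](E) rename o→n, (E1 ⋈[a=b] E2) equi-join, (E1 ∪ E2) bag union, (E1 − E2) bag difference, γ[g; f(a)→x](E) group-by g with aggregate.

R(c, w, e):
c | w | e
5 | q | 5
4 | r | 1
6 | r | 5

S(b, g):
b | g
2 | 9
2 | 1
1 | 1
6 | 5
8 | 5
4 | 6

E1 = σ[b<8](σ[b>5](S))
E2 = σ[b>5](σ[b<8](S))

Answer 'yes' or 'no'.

E1 stepwise |·|:
  S → 6
  σ[b>5](S) → 2
  σ[b<8](σ[b>5](S)) → 1
E2 stepwise |·|:
  S → 6
  σ[b<8](S) → 5
  σ[b>5](σ[b<8](S)) → 1

E1 and E2 produce the same multiset:
b | g
6 | 5

yes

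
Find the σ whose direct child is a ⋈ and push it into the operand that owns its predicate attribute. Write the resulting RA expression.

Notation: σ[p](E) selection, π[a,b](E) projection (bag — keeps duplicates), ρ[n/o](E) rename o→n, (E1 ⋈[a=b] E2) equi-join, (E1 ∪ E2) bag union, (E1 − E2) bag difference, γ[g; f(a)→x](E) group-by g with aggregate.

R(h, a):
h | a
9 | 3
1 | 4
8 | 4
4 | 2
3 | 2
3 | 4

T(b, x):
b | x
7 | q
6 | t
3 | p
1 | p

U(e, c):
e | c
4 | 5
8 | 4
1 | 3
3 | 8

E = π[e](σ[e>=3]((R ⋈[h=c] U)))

σ filters on e, owned by the right side.
E' = π[e]((R ⋈[h=c] σ[e>=3](U)))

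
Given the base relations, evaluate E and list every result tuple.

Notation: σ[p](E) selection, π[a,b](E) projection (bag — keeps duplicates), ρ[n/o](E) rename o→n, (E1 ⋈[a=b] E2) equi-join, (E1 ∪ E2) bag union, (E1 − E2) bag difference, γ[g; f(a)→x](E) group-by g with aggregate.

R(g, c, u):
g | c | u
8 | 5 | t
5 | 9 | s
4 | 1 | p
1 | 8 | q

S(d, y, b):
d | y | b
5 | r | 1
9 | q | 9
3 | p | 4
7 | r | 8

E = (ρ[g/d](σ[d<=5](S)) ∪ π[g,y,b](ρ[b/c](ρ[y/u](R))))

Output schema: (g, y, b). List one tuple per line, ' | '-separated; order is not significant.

Per-node cardinality:
  S → 4
  σ[d<=5](S) → 2
  ρ[g/d](σ[d<=5](S)) → 2
  R → 4
  ρ[y/u](R) → 4
  ρ[b/c](ρ[y/u](R)) → 4
  π[g,y,b](ρ[b/c](ρ[y/u](R))) → 4
  (ρ[g/d](σ[d<=5](S)) ∪ π[g,y,b](ρ[b/c](ρ[y/u](R)))) → 6

== RESULT ==
g | y | b
1 | q | 8
3 | p | 4
4 | p | 1
5 | r | 1
5 | s | 9
8 | t | 5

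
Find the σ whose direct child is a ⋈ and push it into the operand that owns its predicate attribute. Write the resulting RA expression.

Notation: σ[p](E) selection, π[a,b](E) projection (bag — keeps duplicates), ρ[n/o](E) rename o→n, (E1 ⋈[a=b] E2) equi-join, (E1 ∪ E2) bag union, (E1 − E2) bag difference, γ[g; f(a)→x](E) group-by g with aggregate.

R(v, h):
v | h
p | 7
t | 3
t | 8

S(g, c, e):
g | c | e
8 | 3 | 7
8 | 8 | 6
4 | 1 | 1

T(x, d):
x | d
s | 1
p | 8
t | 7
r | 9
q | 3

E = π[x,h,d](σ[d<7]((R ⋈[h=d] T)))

σ filters on d, owned by the right side.
E' = π[x,h,d]((R ⋈[h=d] σ[d<7](T)))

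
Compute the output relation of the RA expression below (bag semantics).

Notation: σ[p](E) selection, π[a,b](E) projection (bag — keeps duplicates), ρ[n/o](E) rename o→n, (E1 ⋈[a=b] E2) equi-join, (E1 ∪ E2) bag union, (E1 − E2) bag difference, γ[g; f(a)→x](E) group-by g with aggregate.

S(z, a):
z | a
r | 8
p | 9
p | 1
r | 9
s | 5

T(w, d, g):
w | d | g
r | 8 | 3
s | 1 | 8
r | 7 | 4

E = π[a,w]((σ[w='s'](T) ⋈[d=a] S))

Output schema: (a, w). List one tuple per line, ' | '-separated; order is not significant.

Stepwise |·|:
  T → 3
  σ[w='s'](T) → 1
  S → 5
  (σ[w='s'](T) ⋈[d=a] S) → 1
  π[a,w]((σ[w='s'](T) ⋈[d=a] S)) → 1

== RESULT ==
a | w
1 | s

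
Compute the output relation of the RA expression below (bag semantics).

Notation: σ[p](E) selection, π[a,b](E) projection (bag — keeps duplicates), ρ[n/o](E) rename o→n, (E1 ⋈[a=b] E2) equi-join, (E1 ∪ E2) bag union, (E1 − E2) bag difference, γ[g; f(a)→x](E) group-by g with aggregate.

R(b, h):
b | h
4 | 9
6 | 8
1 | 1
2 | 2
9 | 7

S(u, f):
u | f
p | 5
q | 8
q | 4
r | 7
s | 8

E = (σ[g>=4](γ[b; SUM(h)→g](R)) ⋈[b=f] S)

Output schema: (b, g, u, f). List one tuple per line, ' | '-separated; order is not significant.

Subexpression sizes:
  R → 5
  γ[b; SUM(h)→g](R) → 5
  σ[g>=4](γ[b; SUM(h)→g](R)) → 3
  S → 5
  (σ[g>=4](γ[b; SUM(h)→g](R)) ⋈[b=f] S) → 1

== RESULT ==
b | g | u | f
4 | 9 | q | 4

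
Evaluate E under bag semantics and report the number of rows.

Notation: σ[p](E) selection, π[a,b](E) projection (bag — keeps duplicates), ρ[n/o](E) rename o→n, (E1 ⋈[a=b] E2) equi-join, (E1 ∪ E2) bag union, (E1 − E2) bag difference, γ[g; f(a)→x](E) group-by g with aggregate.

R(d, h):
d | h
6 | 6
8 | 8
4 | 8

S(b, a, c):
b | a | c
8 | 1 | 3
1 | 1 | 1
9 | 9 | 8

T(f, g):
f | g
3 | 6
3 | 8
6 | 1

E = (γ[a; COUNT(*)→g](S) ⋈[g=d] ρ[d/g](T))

Stepwise |·|:
  S → 3
  γ[a; COUNT(*)→g](S) → 2
  T → 3
  ρ[d/g](T) → 3
  (γ[a; COUNT(*)→g](S) ⋈[g=d] ρ[d/g](T)) → 1

|E| = 1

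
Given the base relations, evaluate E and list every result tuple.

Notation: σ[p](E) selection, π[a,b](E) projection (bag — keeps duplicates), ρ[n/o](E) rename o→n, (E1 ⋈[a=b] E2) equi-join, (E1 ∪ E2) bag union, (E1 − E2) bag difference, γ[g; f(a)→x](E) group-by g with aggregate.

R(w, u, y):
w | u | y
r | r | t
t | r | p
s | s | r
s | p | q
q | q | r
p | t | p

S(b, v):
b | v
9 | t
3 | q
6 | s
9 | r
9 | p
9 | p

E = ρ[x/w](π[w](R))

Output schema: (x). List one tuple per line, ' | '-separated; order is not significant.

Per-node cardinality:
  R → 6
  π[w](R) → 6
  ρ[x/w](π[w](R)) → 6

== RESULT ==
x
p
q
r
s
s
t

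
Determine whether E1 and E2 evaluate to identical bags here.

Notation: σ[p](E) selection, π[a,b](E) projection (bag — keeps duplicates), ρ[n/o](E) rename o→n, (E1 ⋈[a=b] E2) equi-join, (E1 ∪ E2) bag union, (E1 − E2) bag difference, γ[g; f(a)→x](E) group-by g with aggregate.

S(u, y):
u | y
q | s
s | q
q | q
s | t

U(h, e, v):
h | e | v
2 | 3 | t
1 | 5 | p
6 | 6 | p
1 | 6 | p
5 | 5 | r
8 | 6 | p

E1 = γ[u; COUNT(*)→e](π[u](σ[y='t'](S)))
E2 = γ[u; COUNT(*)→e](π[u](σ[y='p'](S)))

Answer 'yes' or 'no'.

E1 row counts bottom-up:
  S → 4
  σ[y='t'](S) → 1
  π[u](σ[y='t'](S)) → 1
  γ[u; COUNT(*)→e](π[u](σ[y='t'](S))) → 1
E2 row counts bottom-up:
  S → 4
  σ[y='p'](S) → 0
  π[u](σ[y='p'](S)) → 0
  γ[u; COUNT(*)→e](π[u](σ[y='p'](S))) → 0

E1 result:
u | e
s | 1
E2 result:
u | e
(0 rows)
Witness: ('s', 1) appears 1× in E1 but 0× in E2.

no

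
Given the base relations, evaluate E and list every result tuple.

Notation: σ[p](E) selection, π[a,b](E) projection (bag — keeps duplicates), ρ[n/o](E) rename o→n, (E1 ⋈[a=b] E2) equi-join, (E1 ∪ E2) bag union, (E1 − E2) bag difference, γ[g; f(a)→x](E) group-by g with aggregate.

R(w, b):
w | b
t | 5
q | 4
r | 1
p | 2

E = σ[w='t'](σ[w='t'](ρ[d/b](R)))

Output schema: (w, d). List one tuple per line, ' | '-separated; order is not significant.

Per-node cardinality:
  R → 4
  ρ[d/b](R) → 4
  σ[w='t'](ρ[d/b](R)) → 1
  σ[w='t'](σ[w='t'](ρ[d/b](R))) → 1

== RESULT ==
w | d
t | 5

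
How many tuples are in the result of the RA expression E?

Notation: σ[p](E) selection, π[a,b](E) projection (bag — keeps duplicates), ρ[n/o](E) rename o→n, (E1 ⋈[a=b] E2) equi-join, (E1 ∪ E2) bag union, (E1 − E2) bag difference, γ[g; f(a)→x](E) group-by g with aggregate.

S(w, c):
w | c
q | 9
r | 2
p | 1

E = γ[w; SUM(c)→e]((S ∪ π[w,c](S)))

Row counts bottom-up:
  S → 3
  S → 3
  π[w,c](S) → 3
  (S ∪ π[w,c](S)) → 6
  γ[w; SUM(c)→e]((S ∪ π[w,c](S))) → 3

|E| = 3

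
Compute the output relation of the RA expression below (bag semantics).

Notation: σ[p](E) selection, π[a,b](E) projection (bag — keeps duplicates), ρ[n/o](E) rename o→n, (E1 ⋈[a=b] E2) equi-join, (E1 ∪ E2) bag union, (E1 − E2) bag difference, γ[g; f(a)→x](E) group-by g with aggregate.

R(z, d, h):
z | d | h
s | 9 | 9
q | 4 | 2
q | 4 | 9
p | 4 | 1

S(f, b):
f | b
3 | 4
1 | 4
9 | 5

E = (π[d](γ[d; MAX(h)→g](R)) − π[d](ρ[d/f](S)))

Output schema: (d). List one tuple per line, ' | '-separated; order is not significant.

Row counts bottom-up:
  R → 4
  γ[d; MAX(h)→g](R) → 2
  π[d](γ[d; MAX(h)→g](R)) → 2
  S → 3
  ρ[d/f](S) → 3
  π[d](ρ[d/f](S)) → 3
  (π[d](γ[d; MAX(h)→g](R)) − π[d](ρ[d/f](S))) → 1

== RESULT ==
d
4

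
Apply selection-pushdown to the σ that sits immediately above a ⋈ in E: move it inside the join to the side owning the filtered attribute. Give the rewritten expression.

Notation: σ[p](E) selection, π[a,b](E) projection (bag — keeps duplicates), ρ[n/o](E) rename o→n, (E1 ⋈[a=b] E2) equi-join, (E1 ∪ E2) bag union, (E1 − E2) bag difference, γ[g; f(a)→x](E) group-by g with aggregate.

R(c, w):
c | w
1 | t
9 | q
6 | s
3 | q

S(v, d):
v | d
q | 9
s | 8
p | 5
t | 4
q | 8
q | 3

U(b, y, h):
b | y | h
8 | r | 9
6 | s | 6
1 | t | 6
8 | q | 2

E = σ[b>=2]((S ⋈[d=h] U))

σ filters on b, owned by the right side.
E' = (S ⋈[d=h] σ[b>=2](U))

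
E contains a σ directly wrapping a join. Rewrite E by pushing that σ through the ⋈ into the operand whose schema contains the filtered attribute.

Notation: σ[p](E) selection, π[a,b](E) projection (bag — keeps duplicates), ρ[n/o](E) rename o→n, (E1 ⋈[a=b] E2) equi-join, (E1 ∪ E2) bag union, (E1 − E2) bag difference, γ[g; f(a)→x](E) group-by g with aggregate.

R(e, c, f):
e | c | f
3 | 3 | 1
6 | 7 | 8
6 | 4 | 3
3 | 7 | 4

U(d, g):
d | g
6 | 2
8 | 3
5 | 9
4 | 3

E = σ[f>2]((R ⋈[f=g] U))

σ filters on f, owned by the left side.
E' = (σ[f>2](R) ⋈[f=g] U)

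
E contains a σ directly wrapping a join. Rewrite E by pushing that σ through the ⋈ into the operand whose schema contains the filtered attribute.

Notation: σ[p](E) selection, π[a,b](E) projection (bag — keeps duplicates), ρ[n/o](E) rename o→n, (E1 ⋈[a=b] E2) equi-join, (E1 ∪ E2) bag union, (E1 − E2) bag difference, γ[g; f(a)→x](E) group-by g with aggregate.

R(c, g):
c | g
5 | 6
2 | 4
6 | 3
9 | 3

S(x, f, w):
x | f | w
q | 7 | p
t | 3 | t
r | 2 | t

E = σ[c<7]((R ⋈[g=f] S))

σ filters on c, owned by the left side.
E' = (σ[c<7](R) ⋈[g=f] S)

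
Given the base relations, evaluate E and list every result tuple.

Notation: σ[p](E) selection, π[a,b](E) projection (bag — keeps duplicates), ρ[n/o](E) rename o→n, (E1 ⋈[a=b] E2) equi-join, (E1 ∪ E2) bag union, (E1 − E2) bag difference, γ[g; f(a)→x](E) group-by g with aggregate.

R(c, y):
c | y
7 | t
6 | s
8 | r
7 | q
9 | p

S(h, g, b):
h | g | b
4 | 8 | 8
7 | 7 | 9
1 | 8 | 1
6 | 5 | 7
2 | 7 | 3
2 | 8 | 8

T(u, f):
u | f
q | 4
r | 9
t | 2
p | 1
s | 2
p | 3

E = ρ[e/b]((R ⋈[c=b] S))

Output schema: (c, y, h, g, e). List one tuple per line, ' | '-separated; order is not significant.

Subexpression sizes:
  R → 5
  S → 6
  (R ⋈[c=b] S) → 5
  ρ[e/b]((R ⋈[c=b] S)) → 5

== RESULT ==
c | y | h | g | e
7 | q | 6 | 5 | 7
7 | t | 6 | 5 | 7
8 | r | 2 | 8 | 8
8 | r | 4 | 8 | 8
9 | p | 7 | 7 | 9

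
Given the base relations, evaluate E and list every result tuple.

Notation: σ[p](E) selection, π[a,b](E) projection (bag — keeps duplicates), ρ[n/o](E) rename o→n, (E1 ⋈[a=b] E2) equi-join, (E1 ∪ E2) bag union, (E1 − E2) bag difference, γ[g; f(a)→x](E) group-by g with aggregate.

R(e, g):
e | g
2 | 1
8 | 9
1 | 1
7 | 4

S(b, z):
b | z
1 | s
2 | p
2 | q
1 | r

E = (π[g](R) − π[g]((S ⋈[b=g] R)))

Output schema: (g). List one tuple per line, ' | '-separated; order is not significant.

Subexpression sizes:
  R → 4
  π[g](R) → 4
  S → 4
  R → 4
  (S ⋈[b=g] R) → 4
  π[g]((S ⋈[b=g] R)) → 4
  (π[g](R) − π[g]((S ⋈[b=g] R))) → 2

== RESULT ==
g
4
9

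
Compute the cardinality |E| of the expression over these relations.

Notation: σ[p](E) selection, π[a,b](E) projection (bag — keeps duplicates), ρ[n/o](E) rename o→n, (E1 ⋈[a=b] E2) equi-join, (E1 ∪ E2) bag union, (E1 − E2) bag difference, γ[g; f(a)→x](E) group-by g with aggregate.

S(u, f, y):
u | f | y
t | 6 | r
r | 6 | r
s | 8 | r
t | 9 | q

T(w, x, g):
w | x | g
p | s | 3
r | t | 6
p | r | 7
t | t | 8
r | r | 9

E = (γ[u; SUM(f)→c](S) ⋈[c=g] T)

Per-node cardinality:
  S → 4
  γ[u; SUM(f)→c](S) → 3
  T → 5
  (γ[u; SUM(f)→c](S) ⋈[c=g] T) → 2

|E| = 2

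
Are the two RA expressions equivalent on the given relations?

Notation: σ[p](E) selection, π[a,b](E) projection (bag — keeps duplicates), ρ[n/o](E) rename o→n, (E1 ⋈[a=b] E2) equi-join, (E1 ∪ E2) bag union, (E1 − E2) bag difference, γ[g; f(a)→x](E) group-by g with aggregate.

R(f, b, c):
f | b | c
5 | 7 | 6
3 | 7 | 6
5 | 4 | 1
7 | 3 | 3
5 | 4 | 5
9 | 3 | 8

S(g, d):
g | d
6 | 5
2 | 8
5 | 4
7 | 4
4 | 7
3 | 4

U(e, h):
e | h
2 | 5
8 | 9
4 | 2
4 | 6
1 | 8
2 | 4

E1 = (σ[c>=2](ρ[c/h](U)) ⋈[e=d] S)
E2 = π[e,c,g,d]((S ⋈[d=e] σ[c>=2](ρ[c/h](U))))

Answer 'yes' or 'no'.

E1 row counts bottom-up:
  U → 6
  ρ[c/h](U) → 6
  σ[c>=2](ρ[c/h](U)) → 6
  S → 6
  (σ[c>=2](ρ[c/h](U)) ⋈[e=d] S) → 7
E2 row counts bottom-up:
  S → 6
  U → 6
  ρ[c/h](U) → 6
  σ[c>=2](ρ[c/h](U)) → 6
  (S ⋈[d=e] σ[c>=2](ρ[c/h](U))) → 7
  π[e,c,g,d]((S ⋈[d=e] σ[c>=2](ρ[c/h](U)))) → 7

E1 and E2 produce the same multiset:
e | c | g | d
4 | 2 | 3 | 4
4 | 2 | 5 | 4
4 | 2 | 7 | 4
4 | 6 | 3 | 4
4 | 6 | 5 | 4
4 | 6 | 7 | 4
8 | 9 | 2 | 8

yes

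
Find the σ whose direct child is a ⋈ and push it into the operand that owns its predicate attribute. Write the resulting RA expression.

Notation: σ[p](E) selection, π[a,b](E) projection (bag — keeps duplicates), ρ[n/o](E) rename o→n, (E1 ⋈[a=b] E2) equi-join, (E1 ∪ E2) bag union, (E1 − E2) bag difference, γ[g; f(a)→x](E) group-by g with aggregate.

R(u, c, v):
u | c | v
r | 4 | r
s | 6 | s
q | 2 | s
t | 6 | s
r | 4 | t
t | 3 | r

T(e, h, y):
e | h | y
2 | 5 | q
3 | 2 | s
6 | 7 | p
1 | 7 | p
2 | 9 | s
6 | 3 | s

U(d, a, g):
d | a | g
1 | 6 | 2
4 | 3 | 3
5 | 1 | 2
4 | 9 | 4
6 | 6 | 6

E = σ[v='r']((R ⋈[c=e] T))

σ filters on v, owned by the left side.
E' = (σ[v='r'](R) ⋈[c=e] T)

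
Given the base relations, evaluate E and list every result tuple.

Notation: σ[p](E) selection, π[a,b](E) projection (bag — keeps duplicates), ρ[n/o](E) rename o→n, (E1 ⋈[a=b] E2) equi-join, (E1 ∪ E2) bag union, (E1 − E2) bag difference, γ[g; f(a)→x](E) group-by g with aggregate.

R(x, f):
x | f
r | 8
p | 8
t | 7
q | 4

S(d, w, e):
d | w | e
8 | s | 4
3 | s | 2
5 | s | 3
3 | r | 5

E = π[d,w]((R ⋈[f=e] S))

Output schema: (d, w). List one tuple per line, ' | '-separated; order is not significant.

Subexpression sizes:
  R → 4
  S → 4
  (R ⋈[f=e] S) → 1
  π[d,w]((R ⋈[f=e] S)) → 1

== RESULT ==
d | w
8 | s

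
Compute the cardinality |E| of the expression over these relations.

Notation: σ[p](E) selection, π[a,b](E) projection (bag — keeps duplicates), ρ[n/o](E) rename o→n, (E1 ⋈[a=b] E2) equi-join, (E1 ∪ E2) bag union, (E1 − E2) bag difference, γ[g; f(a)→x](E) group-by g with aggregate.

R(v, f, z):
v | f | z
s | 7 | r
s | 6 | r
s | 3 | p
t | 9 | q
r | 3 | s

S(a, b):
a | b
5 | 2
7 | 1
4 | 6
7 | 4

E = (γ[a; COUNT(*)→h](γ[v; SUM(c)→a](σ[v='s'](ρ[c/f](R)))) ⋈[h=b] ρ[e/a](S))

Subexpression sizes:
  R → 5
  ρ[c/f](R) → 5
  σ[v='s'](ρ[c/f](R)) → 3
  γ[v; SUM(c)→a](σ[v='s'](ρ[c/f](R))) → 1
  γ[a; COUNT(*)→h](γ[v; SUM(c)→a](σ[v='s'](ρ[c/f](R)))) → 1
  S → 4
  ρ[e/a](S) → 4
  (γ[a; COUNT(*)→h](γ[v; SUM(c)→a](σ[v='s'](ρ[c/f](R)))) ⋈[h=b] ρ[e/a](S)) → 1

|E| = 1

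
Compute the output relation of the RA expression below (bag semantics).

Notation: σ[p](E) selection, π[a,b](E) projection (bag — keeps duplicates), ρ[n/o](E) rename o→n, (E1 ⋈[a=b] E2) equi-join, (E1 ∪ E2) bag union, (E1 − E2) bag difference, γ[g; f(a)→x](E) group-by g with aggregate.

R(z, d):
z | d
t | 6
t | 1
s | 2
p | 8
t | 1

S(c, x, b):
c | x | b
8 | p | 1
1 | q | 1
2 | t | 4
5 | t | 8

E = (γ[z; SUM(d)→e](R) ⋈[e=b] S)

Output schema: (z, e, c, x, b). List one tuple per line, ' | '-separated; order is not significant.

Per-node cardinality:
  R → 5
  γ[z; SUM(d)→e](R) → 3
  S → 4
  (γ[z; SUM(d)→e](R) ⋈[e=b] S) → 2

== RESULT ==
z | e | c | x | b
p | 8 | 5 | t | 8
t | 8 | 5 | t | 8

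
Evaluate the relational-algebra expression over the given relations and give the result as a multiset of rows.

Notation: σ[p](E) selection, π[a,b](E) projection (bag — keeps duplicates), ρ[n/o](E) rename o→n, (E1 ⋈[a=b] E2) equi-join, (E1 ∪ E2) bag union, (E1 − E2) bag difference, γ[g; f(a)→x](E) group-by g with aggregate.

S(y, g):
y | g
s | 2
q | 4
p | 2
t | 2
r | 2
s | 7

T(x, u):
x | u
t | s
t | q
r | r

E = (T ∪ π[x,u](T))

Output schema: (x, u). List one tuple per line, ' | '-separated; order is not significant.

Subexpression sizes:
  T → 3
  T → 3
  π[x,u](T) → 3
  (T ∪ π[x,u](T)) → 6

== RESULT ==
x | u
r | r
r | r
t | q
t | q
t | s
t | s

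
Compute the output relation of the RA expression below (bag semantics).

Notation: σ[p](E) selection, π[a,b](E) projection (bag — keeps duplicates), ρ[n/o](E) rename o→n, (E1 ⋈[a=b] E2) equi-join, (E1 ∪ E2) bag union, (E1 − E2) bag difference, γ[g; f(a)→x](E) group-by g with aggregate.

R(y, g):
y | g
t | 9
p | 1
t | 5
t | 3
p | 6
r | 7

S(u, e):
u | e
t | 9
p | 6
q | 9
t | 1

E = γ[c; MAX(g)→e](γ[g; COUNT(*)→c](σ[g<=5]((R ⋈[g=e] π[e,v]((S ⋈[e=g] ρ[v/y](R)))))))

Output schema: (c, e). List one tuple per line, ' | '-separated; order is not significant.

Per-node cardinality:
  R → 6
  S → 4
  R → 6
  ρ[v/y](R) → 6
  (S ⋈[e=g] ρ[v/y](R)) → 4
  π[e,v]((S ⋈[e=g] ρ[v/y](R))) → 4
  (R ⋈[g=e] π[e,v]((S ⋈[e=g] ρ[v/y](R)))) → 4
  σ[g<=5]((R ⋈[g=e] π[e,v]((S ⋈[e=g] ρ[v/y](R))))) → 1
  γ[g; COUNT(*)→c](σ[g<=5]((R ⋈[g=e] π[e,v]((S ⋈[e=g] ρ[v/y](R)))))) → 1
  γ[c; MAX(g)→e](γ[g; COUNT(*)→c](σ[g<=5]((R ⋈[g=e] π[e,v]((S ⋈[e=g] ρ[v/y](R))))))) → 1

== RESULT ==
c | e
1 | 1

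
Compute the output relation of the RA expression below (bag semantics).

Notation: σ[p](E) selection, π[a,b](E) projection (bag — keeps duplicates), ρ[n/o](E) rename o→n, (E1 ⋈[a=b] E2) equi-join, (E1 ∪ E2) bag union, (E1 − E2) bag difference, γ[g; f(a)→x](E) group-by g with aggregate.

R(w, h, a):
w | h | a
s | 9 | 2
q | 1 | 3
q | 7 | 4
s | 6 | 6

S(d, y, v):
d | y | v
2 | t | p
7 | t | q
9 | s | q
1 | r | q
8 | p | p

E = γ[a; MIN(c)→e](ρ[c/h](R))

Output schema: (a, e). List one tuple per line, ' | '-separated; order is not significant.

Stepwise |·|:
  R → 4
  ρ[c/h](R) → 4
  γ[a; MIN(c)→e](ρ[c/h](R)) → 4

== RESULT ==
a | e
2 | 9
3 | 1
4 | 7
6 | 6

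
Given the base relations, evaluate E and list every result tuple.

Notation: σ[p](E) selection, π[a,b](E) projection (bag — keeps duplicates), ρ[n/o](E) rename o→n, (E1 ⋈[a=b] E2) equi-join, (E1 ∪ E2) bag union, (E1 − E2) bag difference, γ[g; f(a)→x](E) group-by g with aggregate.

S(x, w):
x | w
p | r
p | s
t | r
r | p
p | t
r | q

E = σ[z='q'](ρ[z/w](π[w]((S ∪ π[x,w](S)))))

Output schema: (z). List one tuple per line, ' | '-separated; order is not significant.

Stepwise |·|:
  S → 6
  S → 6
  π[x,w](S) → 6
  (S ∪ π[x,w](S)) → 12
  π[w]((S ∪ π[x,w](S))) → 12
  ρ[z/w](π[w]((S ∪ π[x,w](S)))) → 12
  σ[z='q'](ρ[z/w](π[w]((S ∪ π[x,w](S))))) → 2

== RESULT ==
z
q
q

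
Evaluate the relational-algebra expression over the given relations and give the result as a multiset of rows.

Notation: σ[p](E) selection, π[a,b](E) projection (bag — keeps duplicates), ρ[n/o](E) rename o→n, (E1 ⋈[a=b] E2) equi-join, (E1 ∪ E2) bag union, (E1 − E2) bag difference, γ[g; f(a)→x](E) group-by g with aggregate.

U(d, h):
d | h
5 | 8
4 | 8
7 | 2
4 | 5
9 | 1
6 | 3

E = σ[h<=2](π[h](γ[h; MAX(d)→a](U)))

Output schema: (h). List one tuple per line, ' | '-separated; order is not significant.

Row counts bottom-up:
  U → 6
  γ[h; MAX(d)→a](U) → 5
  π[h](γ[h; MAX(d)→a](U)) → 5
  σ[h<=2](π[h](γ[h; MAX(d)→a](U))) → 2

== RESULT ==
h
1
2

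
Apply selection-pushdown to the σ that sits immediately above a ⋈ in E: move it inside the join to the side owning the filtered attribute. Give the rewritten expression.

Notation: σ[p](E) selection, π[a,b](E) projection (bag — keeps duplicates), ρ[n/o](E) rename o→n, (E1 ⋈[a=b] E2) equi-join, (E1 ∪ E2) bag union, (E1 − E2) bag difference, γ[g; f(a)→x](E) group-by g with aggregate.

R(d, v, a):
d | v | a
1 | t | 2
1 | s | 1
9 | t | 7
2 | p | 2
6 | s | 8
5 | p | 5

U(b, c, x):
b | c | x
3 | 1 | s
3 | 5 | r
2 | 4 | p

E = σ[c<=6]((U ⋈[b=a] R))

σ filters on c, owned by the left side.
E' = (σ[c<=6](U) ⋈[b=a] R)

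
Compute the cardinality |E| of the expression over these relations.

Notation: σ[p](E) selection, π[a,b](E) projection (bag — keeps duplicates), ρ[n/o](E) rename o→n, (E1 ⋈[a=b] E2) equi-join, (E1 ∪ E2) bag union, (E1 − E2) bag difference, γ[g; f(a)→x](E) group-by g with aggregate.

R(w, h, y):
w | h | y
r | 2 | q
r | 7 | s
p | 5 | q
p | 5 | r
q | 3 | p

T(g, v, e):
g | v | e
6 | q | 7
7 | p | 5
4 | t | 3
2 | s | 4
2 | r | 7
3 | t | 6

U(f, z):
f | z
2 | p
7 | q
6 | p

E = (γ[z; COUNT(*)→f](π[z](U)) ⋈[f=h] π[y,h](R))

Subexpression sizes:
  U → 3
  π[z](U) → 3
  γ[z; COUNT(*)→f](π[z](U)) → 2
  R → 5
  π[y,h](R) → 5
  (γ[z; COUNT(*)→f](π[z](U)) ⋈[f=h] π[y,h](R)) → 1

|E| = 1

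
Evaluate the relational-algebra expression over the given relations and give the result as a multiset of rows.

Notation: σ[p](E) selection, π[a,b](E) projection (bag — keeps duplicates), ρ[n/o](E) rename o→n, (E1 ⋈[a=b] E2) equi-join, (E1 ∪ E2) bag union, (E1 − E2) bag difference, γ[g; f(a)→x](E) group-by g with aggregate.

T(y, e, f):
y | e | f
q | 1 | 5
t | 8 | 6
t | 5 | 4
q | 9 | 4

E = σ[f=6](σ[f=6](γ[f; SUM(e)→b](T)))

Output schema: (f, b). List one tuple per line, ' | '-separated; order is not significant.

Per-node cardinality:
  T → 4
  γ[f; SUM(e)→b](T) → 3
  σ[f=6](γ[f; SUM(e)→b](T)) → 1
  σ[f=6](σ[f=6](γ[f; SUM(e)→b](T))) → 1

== RESULT ==
f | b
6 | 8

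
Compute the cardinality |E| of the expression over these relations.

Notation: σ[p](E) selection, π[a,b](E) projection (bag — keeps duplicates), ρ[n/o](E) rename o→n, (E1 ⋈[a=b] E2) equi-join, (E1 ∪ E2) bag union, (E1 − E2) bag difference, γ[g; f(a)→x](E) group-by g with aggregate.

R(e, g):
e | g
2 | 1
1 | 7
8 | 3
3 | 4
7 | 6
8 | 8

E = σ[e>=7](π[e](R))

Stepwise |·|:
  R → 6
  π[e](R) → 6
  σ[e>=7](π[e](R)) → 3

|E| = 3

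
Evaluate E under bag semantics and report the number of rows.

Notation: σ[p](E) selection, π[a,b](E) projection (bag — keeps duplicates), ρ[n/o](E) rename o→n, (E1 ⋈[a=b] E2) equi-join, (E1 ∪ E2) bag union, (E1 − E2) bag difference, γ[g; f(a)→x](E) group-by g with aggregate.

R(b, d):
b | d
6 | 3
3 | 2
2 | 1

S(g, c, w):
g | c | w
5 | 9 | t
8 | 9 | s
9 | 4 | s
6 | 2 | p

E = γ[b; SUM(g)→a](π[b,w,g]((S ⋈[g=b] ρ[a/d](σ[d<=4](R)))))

Row counts bottom-up:
  S → 4
  R → 3
  σ[d<=4](R) → 3
  ρ[a/d](σ[d<=4](R)) → 3
  (S ⋈[g=b] ρ[a/d](σ[d<=4](R))) → 1
  π[b,w,g]((S ⋈[g=b] ρ[a/d](σ[d<=4](R)))) → 1
  γ[b; SUM(g)→a](π[b,w,g]((S ⋈[g=b] ρ[a/d](σ[d<=4](R))))) → 1

|E| = 1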